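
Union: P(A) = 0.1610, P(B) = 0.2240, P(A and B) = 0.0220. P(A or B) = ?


P(A∪B) = 0.1610 + 0.2240 - 0.0220
= 0.3850 - 0.0220
= 0.3630

P(A∪B) = 0.3630


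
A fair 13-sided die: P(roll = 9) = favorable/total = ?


Favorable outcomes (roll = 9): 1
Total outcomes = 13
P = 1/13 = 0.0769

P = 0.0769


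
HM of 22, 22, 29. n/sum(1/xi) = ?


Sum of reciprocals = 1/22 + 1/22 + 1/29 = 0.125392
HM = 3/0.125392 = 23.9250

HM = 23.9250


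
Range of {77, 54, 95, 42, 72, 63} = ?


Max = 95, Min = 42
Range = 95 - 42 = 53

Range = 53


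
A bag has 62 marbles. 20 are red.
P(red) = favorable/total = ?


P = 20/62 = 0.3226

P = 0.3226


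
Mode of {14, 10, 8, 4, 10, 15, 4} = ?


Frequencies: 4:2, 8:1, 10:2, 14:1, 15:1
Max frequency = 2
Mode = 4, 10

Mode = 4, 10


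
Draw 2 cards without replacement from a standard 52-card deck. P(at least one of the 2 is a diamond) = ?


P(at least one) = 1 - P(none)
P(none) = (39/52) × (38/51) = 0.558824
P(at least one) = 1 - 0.558824 = 0.4412

P = 0.4412


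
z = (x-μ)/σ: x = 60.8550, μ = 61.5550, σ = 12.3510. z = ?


z = (60.8550 - 61.5550)/12.3510
= -0.7000/12.3510
= -0.0567

z = -0.0567


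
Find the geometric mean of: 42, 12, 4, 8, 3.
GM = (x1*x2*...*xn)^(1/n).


Product = 42 × 12 × 4 × 8 × 3 = 48384
GM = 48384^(1/5) = 8.6485

GM = 8.6485


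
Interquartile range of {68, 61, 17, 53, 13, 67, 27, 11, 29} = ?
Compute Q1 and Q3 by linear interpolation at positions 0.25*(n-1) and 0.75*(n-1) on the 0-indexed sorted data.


Sorted: 11, 13, 17, 27, 29, 53, 61, 67, 68
Q1 (25th %ile) = 17.0000
Q3 (75th %ile) = 61.0000
IQR = 61.0000 - 17.0000 = 44.0000

IQR = 44.0000


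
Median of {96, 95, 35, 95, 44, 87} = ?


Sorted: 35, 44, 87, 95, 95, 96
n = 6 (even)
Middle values: 87 and 95
Median = (87+95)/2 = 91.0000

Median = 91.0000


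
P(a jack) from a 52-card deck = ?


4 jacks in 52 cards
P = 4/52 = 0.0769

P = 0.0769


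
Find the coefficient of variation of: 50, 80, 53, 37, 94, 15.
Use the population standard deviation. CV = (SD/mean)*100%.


Mean = 54.8333
SD = 26.1369
CV = (26.1369/54.8333)*100 = 47.6661%

CV = 47.6661%


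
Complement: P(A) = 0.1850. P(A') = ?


P(not A) = 1 - 0.1850 = 0.8150

P(not A) = 0.8150


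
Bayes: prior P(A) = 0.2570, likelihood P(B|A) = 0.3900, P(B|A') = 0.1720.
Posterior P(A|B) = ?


P(B) = P(B|A)*P(A) + P(B|A')*P(A')
= 0.3900*0.2570 + 0.1720*0.7430
= 0.100230 + 0.127796 = 0.228026
P(A|B) = 0.100230/0.228026 = 0.4396

P(A|B) = 0.4396


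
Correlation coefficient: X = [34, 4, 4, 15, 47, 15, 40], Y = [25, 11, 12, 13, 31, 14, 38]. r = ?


Mean X = 22.7143, Mean Y = 20.5714
SD X = 16.192717, SD Y = 9.983660
Cov = 150.448980
r = 150.448980/(16.192717*9.983660) = 0.9306

r = 0.9306


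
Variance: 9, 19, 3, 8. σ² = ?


Mean = 9.7500
Squared deviations: 0.5625, 85.5625, 45.5625, 3.0625
Sum = 134.7500
Variance = 134.7500/4 = 33.6875

Variance = 33.6875


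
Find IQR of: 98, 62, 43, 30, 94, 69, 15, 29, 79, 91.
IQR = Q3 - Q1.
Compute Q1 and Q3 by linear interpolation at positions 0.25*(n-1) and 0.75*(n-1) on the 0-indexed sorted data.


Sorted: 15, 29, 30, 43, 62, 69, 79, 91, 94, 98
Q1 (25th %ile) = 33.2500
Q3 (75th %ile) = 88.0000
IQR = 88.0000 - 33.2500 = 54.7500

IQR = 54.7500


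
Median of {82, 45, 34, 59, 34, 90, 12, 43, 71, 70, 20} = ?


Sorted: 12, 20, 34, 34, 43, 45, 59, 70, 71, 82, 90
n = 11 (odd)
Middle value = 45

Median = 45


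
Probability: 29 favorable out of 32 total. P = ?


P = 29/32 = 0.9062

P = 0.9062


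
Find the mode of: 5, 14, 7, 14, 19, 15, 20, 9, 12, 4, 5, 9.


Frequencies: 4:1, 5:2, 7:1, 9:2, 12:1, 14:2, 15:1, 19:1, 20:1
Max frequency = 2
Mode = 5, 9, 14

Mode = 5, 9, 14


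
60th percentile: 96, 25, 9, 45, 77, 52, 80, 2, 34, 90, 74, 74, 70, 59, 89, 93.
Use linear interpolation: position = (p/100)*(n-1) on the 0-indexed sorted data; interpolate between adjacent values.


Sorted: 2, 9, 25, 34, 45, 52, 59, 70, 74, 74, 77, 80, 89, 90, 93, 96
n = 16
Index = 60/100 * 15 = 9.0000
Lower = data[9] = 74, Upper = data[10] = 77
P60 = 74 + 0*(3) = 74.0000

P60 = 74.0000


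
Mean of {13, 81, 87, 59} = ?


Sum = 13 + 81 + 87 + 59 = 240
n = 4
Mean = 240/4 = 60.0000

Mean = 60.0000


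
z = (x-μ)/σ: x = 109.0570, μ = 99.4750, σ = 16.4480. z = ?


z = (109.0570 - 99.4750)/16.4480
= 9.5820/16.4480
= 0.5826

z = 0.5826


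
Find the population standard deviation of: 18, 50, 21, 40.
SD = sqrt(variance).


Mean = 32.2500
Variance = 176.1875
SD = sqrt(176.1875) = 13.2736

SD = 13.2736


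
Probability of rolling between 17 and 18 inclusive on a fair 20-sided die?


Favorable outcomes (17 ≤ roll ≤ 18): 2
Total outcomes = 20
P = 2/20 = 0.1000

P = 0.1000


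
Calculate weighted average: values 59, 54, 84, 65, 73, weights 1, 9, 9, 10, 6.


Numerator = 59*1 + 54*9 + 84*9 + 65*10 + 73*6 = 2389
Denominator = 1 + 9 + 9 + 10 + 6 = 35
WM = 2389/35 = 68.2571

WM = 68.2571


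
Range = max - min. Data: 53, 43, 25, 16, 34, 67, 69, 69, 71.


Max = 71, Min = 16
Range = 71 - 16 = 55

Range = 55


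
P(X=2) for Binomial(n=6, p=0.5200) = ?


C(6,2) = 15
p^2 = 0.270400
(1-p)^4 = 0.053084
P = 15 * 0.270400 * 0.053084 = 0.2153

P(X=2) = 0.2153


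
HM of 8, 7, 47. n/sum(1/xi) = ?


Sum of reciprocals = 1/8 + 1/7 + 1/47 = 0.289134
HM = 3/0.289134 = 10.3758

HM = 10.3758


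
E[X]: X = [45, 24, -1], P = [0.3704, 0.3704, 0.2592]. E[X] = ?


E[X] = 45*0.3704 + 24*0.3704 - 1*0.2592
= 16.6680 + 8.8896 - 0.2592
= 25.2984

E[X] = 25.2984


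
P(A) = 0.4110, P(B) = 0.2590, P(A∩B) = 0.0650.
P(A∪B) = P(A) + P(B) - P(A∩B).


P(A∪B) = 0.4110 + 0.2590 - 0.0650
= 0.6700 - 0.0650
= 0.6050

P(A∪B) = 0.6050


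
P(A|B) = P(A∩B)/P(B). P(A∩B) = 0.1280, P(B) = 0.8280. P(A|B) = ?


P(A|B) = 0.1280/0.8280 = 0.1546

P(A|B) = 0.1546


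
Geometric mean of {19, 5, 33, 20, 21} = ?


Product = 19 × 5 × 33 × 20 × 21 = 1316700
GM = 1316700^(1/5) = 16.7455

GM = 16.7455


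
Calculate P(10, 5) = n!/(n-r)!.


P(10,5) = 10!/5!
= 3628800/120
= 30240

P(10,5) = 30240


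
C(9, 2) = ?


C(9,2) = 9!/(2! × 7!)
= 362880/(2 × 5040)
= 36

C(9,2) = 36


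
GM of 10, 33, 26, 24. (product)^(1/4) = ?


Product = 10 × 33 × 26 × 24 = 205920
GM = 205920^(1/4) = 21.3022

GM = 21.3022


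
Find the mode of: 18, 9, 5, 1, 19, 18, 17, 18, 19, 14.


Frequencies: 1:1, 5:1, 9:1, 14:1, 17:1, 18:3, 19:2
Max frequency = 3
Mode = 18

Mode = 18


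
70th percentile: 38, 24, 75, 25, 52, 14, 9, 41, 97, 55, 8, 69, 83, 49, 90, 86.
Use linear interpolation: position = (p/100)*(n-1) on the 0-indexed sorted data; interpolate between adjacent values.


Sorted: 8, 9, 14, 24, 25, 38, 41, 49, 52, 55, 69, 75, 83, 86, 90, 97
n = 16
Index = 70/100 * 15 = 10.5000
Lower = data[10] = 69, Upper = data[11] = 75
P70 = 69 + 0.5000*(6) = 72.0000

P70 = 72.0000


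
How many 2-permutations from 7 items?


P(7,2) = 7!/5!
= 5040/120
= 42

P(7,2) = 42


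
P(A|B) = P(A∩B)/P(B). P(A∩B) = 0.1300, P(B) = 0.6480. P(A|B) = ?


P(A|B) = 0.1300/0.6480 = 0.2006

P(A|B) = 0.2006


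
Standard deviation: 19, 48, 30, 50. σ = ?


Mean = 36.7500
Variance = 165.6875
SD = sqrt(165.6875) = 12.8720

SD = 12.8720


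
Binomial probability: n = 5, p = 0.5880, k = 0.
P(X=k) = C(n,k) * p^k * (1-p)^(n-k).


C(5,0) = 1
p^0 = 1.000000
(1-p)^5 = 0.011871
P = 1 * 1.000000 * 0.011871 = 0.0119

P(X=0) = 0.0119


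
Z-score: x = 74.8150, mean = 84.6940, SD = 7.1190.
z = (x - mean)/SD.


z = (74.8150 - 84.6940)/7.1190
= -9.8790/7.1190
= -1.3877

z = -1.3877


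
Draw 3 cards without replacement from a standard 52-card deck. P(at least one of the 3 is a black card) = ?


P(at least one) = 1 - P(none)
P(none) = (26/52) × (25/51) × (24/50) = 0.117647
P(at least one) = 1 - 0.117647 = 0.8824

P = 0.8824


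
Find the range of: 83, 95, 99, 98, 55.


Max = 99, Min = 55
Range = 99 - 55 = 44

Range = 44


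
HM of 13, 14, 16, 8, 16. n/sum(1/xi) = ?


Sum of reciprocals = 1/13 + 1/14 + 1/16 + 1/8 + 1/16 = 0.398352
HM = 5/0.398352 = 12.5517

HM = 12.5517


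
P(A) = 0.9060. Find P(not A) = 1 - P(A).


P(not A) = 1 - 0.9060 = 0.0940

P(not A) = 0.0940


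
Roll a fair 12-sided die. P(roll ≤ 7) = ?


Favorable outcomes (roll ≤ 7): 7
Total outcomes = 12
P = 7/12 = 0.5833

P = 0.5833


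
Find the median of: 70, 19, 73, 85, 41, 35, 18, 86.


Sorted: 18, 19, 35, 41, 70, 73, 85, 86
n = 8 (even)
Middle values: 41 and 70
Median = (41+70)/2 = 55.5000

Median = 55.5000


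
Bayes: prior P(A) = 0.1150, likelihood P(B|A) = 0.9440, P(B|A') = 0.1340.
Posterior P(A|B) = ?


P(B) = P(B|A)*P(A) + P(B|A')*P(A')
= 0.9440*0.1150 + 0.1340*0.8850
= 0.108560 + 0.118590 = 0.227150
P(A|B) = 0.108560/0.227150 = 0.4779

P(A|B) = 0.4779


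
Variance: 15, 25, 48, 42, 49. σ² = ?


Mean = 35.8000
Squared deviations: 432.6400, 116.6400, 148.8400, 38.4400, 174.2400
Sum = 910.8000
Variance = 910.8000/5 = 182.1600

Variance = 182.1600


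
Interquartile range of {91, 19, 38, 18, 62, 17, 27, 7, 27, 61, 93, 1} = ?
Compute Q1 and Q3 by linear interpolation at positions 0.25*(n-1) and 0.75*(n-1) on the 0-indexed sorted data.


Sorted: 1, 7, 17, 18, 19, 27, 27, 38, 61, 62, 91, 93
Q1 (25th %ile) = 17.7500
Q3 (75th %ile) = 61.2500
IQR = 61.2500 - 17.7500 = 43.5000

IQR = 43.5000


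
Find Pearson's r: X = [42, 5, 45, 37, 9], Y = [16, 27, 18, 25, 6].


Mean X = 27.6000, Mean Y = 18.4000
SD X = 17.059894, SD Y = 7.445804
Cov = 11.360000
r = 11.360000/(17.059894*7.445804) = 0.0894

r = 0.0894


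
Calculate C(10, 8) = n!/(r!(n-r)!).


C(10,8) = 10!/(8! × 2!)
= 3628800/(40320 × 2)
= 45

C(10,8) = 45


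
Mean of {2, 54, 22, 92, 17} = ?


Sum = 2 + 54 + 22 + 92 + 17 = 187
n = 5
Mean = 187/5 = 37.4000

Mean = 37.4000


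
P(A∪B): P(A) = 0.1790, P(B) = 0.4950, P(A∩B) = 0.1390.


P(A∪B) = 0.1790 + 0.4950 - 0.1390
= 0.6740 - 0.1390
= 0.5350

P(A∪B) = 0.5350


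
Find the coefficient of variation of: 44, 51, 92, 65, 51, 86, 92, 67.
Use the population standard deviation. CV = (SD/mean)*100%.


Mean = 68.5000
SD = 18.1590
CV = (18.1590/68.5000)*100 = 26.5095%

CV = 26.5095%


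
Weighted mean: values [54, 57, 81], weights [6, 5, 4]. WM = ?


Numerator = 54*6 + 57*5 + 81*4 = 933
Denominator = 6 + 5 + 4 = 15
WM = 933/15 = 62.2000

WM = 62.2000


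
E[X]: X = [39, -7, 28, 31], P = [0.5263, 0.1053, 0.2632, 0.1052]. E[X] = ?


E[X] = 39*0.5263 - 7*0.1053 + 28*0.2632 + 31*0.1052
= 20.5257 - 0.7371 + 7.3696 + 3.2612
= 30.4194

E[X] = 30.4194


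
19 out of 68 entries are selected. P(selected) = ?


P = 19/68 = 0.2794

P = 0.2794


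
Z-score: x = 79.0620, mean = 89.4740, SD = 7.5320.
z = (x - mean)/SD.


z = (79.0620 - 89.4740)/7.5320
= -10.4120/7.5320
= -1.3824

z = -1.3824


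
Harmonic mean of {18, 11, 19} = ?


Sum of reciprocals = 1/18 + 1/11 + 1/19 = 0.199096
HM = 3/0.199096 = 15.0681

HM = 15.0681


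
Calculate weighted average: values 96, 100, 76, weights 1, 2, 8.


Numerator = 96*1 + 100*2 + 76*8 = 904
Denominator = 1 + 2 + 8 = 11
WM = 904/11 = 82.1818

WM = 82.1818


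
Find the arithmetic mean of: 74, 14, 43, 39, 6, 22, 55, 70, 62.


Sum = 74 + 14 + 43 + 39 + 6 + 22 + 55 + 70 + 62 = 385
n = 9
Mean = 385/9 = 42.7778

Mean = 42.7778


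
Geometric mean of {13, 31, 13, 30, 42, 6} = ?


Product = 13 × 31 × 13 × 30 × 42 × 6 = 39606840
GM = 39606840^(1/6) = 18.4627

GM = 18.4627


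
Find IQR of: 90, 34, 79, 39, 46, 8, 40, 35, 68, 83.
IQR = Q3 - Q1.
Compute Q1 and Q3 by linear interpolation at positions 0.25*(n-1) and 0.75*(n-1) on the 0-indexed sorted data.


Sorted: 8, 34, 35, 39, 40, 46, 68, 79, 83, 90
Q1 (25th %ile) = 36.0000
Q3 (75th %ile) = 76.2500
IQR = 76.2500 - 36.0000 = 40.2500

IQR = 40.2500


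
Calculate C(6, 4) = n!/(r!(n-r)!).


C(6,4) = 6!/(4! × 2!)
= 720/(24 × 2)
= 15

C(6,4) = 15


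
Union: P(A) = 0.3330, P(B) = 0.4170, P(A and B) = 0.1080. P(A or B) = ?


P(A∪B) = 0.3330 + 0.4170 - 0.1080
= 0.7500 - 0.1080
= 0.6420

P(A∪B) = 0.6420


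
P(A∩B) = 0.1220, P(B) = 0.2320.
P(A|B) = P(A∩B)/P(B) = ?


P(A|B) = 0.1220/0.2320 = 0.5259

P(A|B) = 0.5259


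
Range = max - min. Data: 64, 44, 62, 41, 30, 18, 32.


Max = 64, Min = 18
Range = 64 - 18 = 46

Range = 46


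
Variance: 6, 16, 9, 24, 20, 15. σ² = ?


Mean = 15.0000
Squared deviations: 81.0000, 1.0000, 36.0000, 81.0000, 25.0000, 0
Sum = 224.0000
Variance = 224.0000/6 = 37.3333

Variance = 37.3333


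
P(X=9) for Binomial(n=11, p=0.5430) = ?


C(11,9) = 55
p^9 = 0.004104
(1-p)^2 = 0.208849
P = 55 * 0.004104 * 0.208849 = 0.0471

P(X=9) = 0.0471


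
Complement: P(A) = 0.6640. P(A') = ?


P(not A) = 1 - 0.6640 = 0.3360

P(not A) = 0.3360


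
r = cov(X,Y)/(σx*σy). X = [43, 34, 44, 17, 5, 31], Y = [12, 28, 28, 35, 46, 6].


Mean X = 29.0000, Mean Y = 25.8333
SD X = 13.964240, SD Y = 13.446396
Cov = -130.666667
r = -130.666667/(13.964240*13.446396) = -0.6959

r = -0.6959


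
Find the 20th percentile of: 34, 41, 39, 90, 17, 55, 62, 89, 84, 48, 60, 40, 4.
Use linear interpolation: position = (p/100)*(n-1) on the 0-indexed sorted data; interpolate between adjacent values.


Sorted: 4, 17, 34, 39, 40, 41, 48, 55, 60, 62, 84, 89, 90
n = 13
Index = 20/100 * 12 = 2.4000
Lower = data[2] = 34, Upper = data[3] = 39
P20 = 34 + 0.4000*(5) = 36.0000

P20 = 36.0000


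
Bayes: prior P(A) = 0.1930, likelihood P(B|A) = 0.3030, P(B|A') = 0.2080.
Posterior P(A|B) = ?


P(B) = P(B|A)*P(A) + P(B|A')*P(A')
= 0.3030*0.1930 + 0.2080*0.8070
= 0.058479 + 0.167856 = 0.226335
P(A|B) = 0.058479/0.226335 = 0.2584

P(A|B) = 0.2584


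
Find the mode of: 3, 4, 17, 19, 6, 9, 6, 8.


Frequencies: 3:1, 4:1, 6:2, 8:1, 9:1, 17:1, 19:1
Max frequency = 2
Mode = 6

Mode = 6


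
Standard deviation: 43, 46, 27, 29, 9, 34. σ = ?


Mean = 31.3333
Variance = 146.8889
SD = sqrt(146.8889) = 12.1198

SD = 12.1198


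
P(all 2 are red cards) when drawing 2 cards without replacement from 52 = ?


P(all red cards) = (26/52) × (25/51)
= 0.2451

P = 0.2451


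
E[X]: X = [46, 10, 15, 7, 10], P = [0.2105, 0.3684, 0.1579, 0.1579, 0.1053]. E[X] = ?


E[X] = 46*0.2105 + 10*0.3684 + 15*0.1579 + 7*0.1579 + 10*0.1053
= 9.6830 + 3.6840 + 2.3685 + 1.1053 + 1.0530
= 17.8938

E[X] = 17.8938


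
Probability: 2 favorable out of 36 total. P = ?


P = 2/36 = 0.0556

P = 0.0556


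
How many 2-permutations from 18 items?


P(18,2) = 18!/16!
= 6402373705728000/20922789888000
= 306

P(18,2) = 306


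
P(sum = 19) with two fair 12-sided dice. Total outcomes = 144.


Total outcomes = 12×12 = 144
Favorable (sum = 19): 6
P = 6/144 = 0.0417

P = 0.0417


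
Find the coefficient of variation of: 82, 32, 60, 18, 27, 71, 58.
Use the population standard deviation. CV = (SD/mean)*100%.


Mean = 49.7143
SD = 22.3780
CV = (22.3780/49.7143)*100 = 45.0132%

CV = 45.0132%


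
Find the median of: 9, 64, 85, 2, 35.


Sorted: 2, 9, 35, 64, 85
n = 5 (odd)
Middle value = 35

Median = 35


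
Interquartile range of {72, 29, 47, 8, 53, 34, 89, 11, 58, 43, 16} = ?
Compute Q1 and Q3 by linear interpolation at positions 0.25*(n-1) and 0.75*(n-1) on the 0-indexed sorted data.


Sorted: 8, 11, 16, 29, 34, 43, 47, 53, 58, 72, 89
Q1 (25th %ile) = 22.5000
Q3 (75th %ile) = 55.5000
IQR = 55.5000 - 22.5000 = 33.0000

IQR = 33.0000


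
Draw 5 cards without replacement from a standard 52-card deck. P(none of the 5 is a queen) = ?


P(no queens) = (48/52) × (47/51) × (46/50) × (45/49) × (44/48)
= 0.6588

P = 0.6588


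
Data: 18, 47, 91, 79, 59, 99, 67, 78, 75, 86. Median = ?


Sorted: 18, 47, 59, 67, 75, 78, 79, 86, 91, 99
n = 10 (even)
Middle values: 75 and 78
Median = (75+78)/2 = 76.5000

Median = 76.5000


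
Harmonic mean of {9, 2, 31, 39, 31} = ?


Sum of reciprocals = 1/9 + 1/2 + 1/31 + 1/39 + 1/31 = 0.701268
HM = 5/0.701268 = 7.1299

HM = 7.1299


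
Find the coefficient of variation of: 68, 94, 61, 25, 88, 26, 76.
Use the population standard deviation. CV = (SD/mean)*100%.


Mean = 62.5714
SD = 25.6229
CV = (25.6229/62.5714)*100 = 40.9498%

CV = 40.9498%


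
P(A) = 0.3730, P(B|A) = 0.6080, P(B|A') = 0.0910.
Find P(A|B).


P(B) = P(B|A)*P(A) + P(B|A')*P(A')
= 0.6080*0.3730 + 0.0910*0.6270
= 0.226784 + 0.057057 = 0.283841
P(A|B) = 0.226784/0.283841 = 0.7990

P(A|B) = 0.7990


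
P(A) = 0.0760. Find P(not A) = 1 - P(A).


P(not A) = 1 - 0.0760 = 0.9240

P(not A) = 0.9240


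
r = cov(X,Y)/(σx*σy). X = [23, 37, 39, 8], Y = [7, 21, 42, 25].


Mean X = 26.7500, Mean Y = 23.7500
SD X = 12.457428, SD Y = 12.477480
Cov = 58.687500
r = 58.687500/(12.457428*12.477480) = 0.3776

r = 0.3776


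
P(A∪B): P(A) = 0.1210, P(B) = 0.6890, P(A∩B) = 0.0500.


P(A∪B) = 0.1210 + 0.6890 - 0.0500
= 0.8100 - 0.0500
= 0.7600

P(A∪B) = 0.7600


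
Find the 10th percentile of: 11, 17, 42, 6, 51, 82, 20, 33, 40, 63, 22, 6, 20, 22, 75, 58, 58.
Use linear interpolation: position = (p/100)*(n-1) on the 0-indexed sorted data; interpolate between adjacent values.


Sorted: 6, 6, 11, 17, 20, 20, 22, 22, 33, 40, 42, 51, 58, 58, 63, 75, 82
n = 17
Index = 10/100 * 16 = 1.6000
Lower = data[1] = 6, Upper = data[2] = 11
P10 = 6 + 0.6000*(5) = 9.0000

P10 = 9.0000


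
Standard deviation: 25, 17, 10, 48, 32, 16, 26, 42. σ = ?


Mean = 27.0000
Variance = 150.7500
SD = sqrt(150.7500) = 12.2780

SD = 12.2780


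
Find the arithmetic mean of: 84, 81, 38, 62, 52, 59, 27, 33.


Sum = 84 + 81 + 38 + 62 + 52 + 59 + 27 + 33 = 436
n = 8
Mean = 436/8 = 54.5000

Mean = 54.5000


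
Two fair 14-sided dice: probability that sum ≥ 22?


Total outcomes = 14×14 = 196
Favorable (sum ≥ 22): 28
P = 28/196 = 0.1429

P = 0.1429


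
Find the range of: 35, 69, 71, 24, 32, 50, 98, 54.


Max = 98, Min = 24
Range = 98 - 24 = 74

Range = 74


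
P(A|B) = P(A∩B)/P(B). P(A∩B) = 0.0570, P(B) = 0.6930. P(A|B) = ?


P(A|B) = 0.0570/0.6930 = 0.0823

P(A|B) = 0.0823


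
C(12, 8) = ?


C(12,8) = 12!/(8! × 4!)
= 479001600/(40320 × 24)
= 495

C(12,8) = 495


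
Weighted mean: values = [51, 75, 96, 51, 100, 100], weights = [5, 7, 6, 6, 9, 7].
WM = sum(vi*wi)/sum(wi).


Numerator = 51*5 + 75*7 + 96*6 + 51*6 + 100*9 + 100*7 = 3262
Denominator = 5 + 7 + 6 + 6 + 9 + 7 = 40
WM = 3262/40 = 81.5500

WM = 81.5500


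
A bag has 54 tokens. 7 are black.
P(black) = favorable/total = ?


P = 7/54 = 0.1296

P = 0.1296


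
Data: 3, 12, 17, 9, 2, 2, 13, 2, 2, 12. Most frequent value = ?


Frequencies: 2:4, 3:1, 9:1, 12:2, 13:1, 17:1
Max frequency = 4
Mode = 2

Mode = 2


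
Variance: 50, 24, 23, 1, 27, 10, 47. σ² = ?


Mean = 26.0000
Squared deviations: 576.0000, 4.0000, 9.0000, 625.0000, 1.0000, 256.0000, 441.0000
Sum = 1912.0000
Variance = 1912.0000/7 = 273.1429

Variance = 273.1429


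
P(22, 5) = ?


P(22,5) = 22!/17!
= 1124000727777607680000/355687428096000
= 3160080

P(22,5) = 3160080


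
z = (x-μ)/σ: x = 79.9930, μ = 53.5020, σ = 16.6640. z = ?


z = (79.9930 - 53.5020)/16.6640
= 26.4910/16.6640
= 1.5897

z = 1.5897


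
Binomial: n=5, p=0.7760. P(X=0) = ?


C(5,0) = 1
p^0 = 1.000000
(1-p)^5 = 0.000564
P = 1 * 1.000000 * 0.000564 = 0.0006

P(X=0) = 0.0006


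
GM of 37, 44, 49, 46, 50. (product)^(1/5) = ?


Product = 37 × 44 × 49 × 46 × 50 = 183475600
GM = 183475600^(1/5) = 44.9485

GM = 44.9485


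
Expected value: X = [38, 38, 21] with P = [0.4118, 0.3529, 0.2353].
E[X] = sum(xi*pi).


E[X] = 38*0.4118 + 38*0.3529 + 21*0.2353
= 15.6484 + 13.4102 + 4.9413
= 33.9999

E[X] = 33.9999


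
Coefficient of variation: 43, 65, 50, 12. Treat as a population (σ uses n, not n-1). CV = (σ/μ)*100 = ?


Mean = 42.5000
SD = 19.3197
CV = (19.3197/42.5000)*100 = 45.4581%

CV = 45.4581%


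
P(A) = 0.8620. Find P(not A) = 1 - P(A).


P(not A) = 1 - 0.8620 = 0.1380

P(not A) = 0.1380


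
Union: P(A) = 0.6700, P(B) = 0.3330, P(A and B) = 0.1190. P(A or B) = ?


P(A∪B) = 0.6700 + 0.3330 - 0.1190
= 1.0030 - 0.1190
= 0.8840

P(A∪B) = 0.8840


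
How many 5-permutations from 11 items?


P(11,5) = 11!/6!
= 39916800/720
= 55440

P(11,5) = 55440


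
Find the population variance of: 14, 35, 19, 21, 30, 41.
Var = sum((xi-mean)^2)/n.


Mean = 26.6667
Squared deviations: 160.4444, 69.4444, 58.7778, 32.1111, 11.1111, 205.4444
Sum = 537.3333
Variance = 537.3333/6 = 89.5556

Variance = 89.5556


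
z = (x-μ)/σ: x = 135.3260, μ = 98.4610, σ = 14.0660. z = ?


z = (135.3260 - 98.4610)/14.0660
= 36.8650/14.0660
= 2.6209

z = 2.6209


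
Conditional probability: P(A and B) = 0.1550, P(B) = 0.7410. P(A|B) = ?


P(A|B) = 0.1550/0.7410 = 0.2092

P(A|B) = 0.2092


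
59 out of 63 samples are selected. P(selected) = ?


P = 59/63 = 0.9365

P = 0.9365


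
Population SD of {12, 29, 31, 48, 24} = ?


Mean = 28.8000
Variance = 135.7600
SD = sqrt(135.7600) = 11.6516

SD = 11.6516


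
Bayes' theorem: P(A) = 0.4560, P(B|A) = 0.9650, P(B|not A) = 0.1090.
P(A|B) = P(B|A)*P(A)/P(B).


P(B) = P(B|A)*P(A) + P(B|A')*P(A')
= 0.9650*0.4560 + 0.1090*0.5440
= 0.440040 + 0.059296 = 0.499336
P(A|B) = 0.440040/0.499336 = 0.8813

P(A|B) = 0.8813


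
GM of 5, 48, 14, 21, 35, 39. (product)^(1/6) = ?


Product = 5 × 48 × 14 × 21 × 35 × 39 = 96314400
GM = 96314400^(1/6) = 21.4099

GM = 21.4099


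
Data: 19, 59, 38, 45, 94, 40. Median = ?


Sorted: 19, 38, 40, 45, 59, 94
n = 6 (even)
Middle values: 40 and 45
Median = (40+45)/2 = 42.5000

Median = 42.5000


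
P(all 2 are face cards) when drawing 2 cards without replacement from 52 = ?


P(all face cards) = (12/52) × (11/51)
= 0.0498

P = 0.0498


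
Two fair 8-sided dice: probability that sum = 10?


Total outcomes = 8×8 = 64
Favorable (sum = 10): 7
P = 7/64 = 0.1094

P = 0.1094


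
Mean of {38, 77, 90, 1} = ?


Sum = 38 + 77 + 90 + 1 = 206
n = 4
Mean = 206/4 = 51.5000

Mean = 51.5000


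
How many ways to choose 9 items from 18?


C(18,9) = 18!/(9! × 9!)
= 6402373705728000/(362880 × 362880)
= 48620

C(18,9) = 48620


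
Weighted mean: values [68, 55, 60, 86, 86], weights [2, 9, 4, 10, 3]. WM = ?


Numerator = 68*2 + 55*9 + 60*4 + 86*10 + 86*3 = 1989
Denominator = 2 + 9 + 4 + 10 + 3 = 28
WM = 1989/28 = 71.0357

WM = 71.0357


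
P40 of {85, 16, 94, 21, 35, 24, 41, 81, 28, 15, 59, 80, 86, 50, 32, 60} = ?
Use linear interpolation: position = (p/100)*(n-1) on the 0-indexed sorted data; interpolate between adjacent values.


Sorted: 15, 16, 21, 24, 28, 32, 35, 41, 50, 59, 60, 80, 81, 85, 86, 94
n = 16
Index = 40/100 * 15 = 6.0000
Lower = data[6] = 35, Upper = data[7] = 41
P40 = 35 + 0*(6) = 35.0000

P40 = 35.0000


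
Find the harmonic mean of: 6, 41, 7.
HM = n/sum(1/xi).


Sum of reciprocals = 1/6 + 1/41 + 1/7 = 0.333914
HM = 3/0.333914 = 8.9843

HM = 8.9843


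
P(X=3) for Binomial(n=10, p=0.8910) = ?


C(10,3) = 120
p^3 = 0.707348
(1-p)^7 = 1.828039e-07
P = 120 * 0.707348 * 1.828039e-07 = 1.5517e-05

P(X=3) = 1.5517e-05


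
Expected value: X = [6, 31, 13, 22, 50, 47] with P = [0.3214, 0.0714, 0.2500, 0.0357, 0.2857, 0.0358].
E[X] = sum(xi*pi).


E[X] = 6*0.3214 + 31*0.0714 + 13*0.2500 + 22*0.0357 + 50*0.2857 + 47*0.0358
= 1.9284 + 2.2134 + 3.2500 + 0.7854 + 14.2850 + 1.6826
= 24.1448

E[X] = 24.1448


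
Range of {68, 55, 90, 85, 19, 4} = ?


Max = 90, Min = 4
Range = 90 - 4 = 86

Range = 86


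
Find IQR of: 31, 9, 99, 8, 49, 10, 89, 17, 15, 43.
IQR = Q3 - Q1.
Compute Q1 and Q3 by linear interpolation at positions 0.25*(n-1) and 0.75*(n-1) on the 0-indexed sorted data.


Sorted: 8, 9, 10, 15, 17, 31, 43, 49, 89, 99
Q1 (25th %ile) = 11.2500
Q3 (75th %ile) = 47.5000
IQR = 47.5000 - 11.2500 = 36.2500

IQR = 36.2500


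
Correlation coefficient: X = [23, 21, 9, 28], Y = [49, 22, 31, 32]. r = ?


Mean X = 20.2500, Mean Y = 33.5000
SD X = 6.977643, SD Y = 9.759611
Cov = 12.625000
r = 12.625000/(6.977643*9.759611) = 0.1854

r = 0.1854


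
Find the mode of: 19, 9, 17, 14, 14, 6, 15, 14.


Frequencies: 6:1, 9:1, 14:3, 15:1, 17:1, 19:1
Max frequency = 3
Mode = 14

Mode = 14


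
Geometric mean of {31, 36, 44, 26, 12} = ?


Product = 31 × 36 × 44 × 26 × 12 = 15320448
GM = 15320448^(1/5) = 27.3561

GM = 27.3561


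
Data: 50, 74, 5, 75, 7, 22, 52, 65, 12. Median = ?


Sorted: 5, 7, 12, 22, 50, 52, 65, 74, 75
n = 9 (odd)
Middle value = 50

Median = 50


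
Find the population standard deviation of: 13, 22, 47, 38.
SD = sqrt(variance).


Mean = 30.0000
Variance = 176.5000
SD = sqrt(176.5000) = 13.2853

SD = 13.2853


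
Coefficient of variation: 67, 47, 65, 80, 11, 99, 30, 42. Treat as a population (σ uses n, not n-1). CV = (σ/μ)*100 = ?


Mean = 55.1250
SD = 26.4549
CV = (26.4549/55.1250)*100 = 47.9907%

CV = 47.9907%


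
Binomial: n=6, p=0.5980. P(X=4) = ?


C(6,4) = 15
p^4 = 0.127881
(1-p)^2 = 0.161604
P = 15 * 0.127881 * 0.161604 = 0.3100

P(X=4) = 0.3100


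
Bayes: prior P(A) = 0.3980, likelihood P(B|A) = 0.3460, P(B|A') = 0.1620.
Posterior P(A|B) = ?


P(B) = P(B|A)*P(A) + P(B|A')*P(A')
= 0.3460*0.3980 + 0.1620*0.6020
= 0.137708 + 0.097524 = 0.235232
P(A|B) = 0.137708/0.235232 = 0.5854

P(A|B) = 0.5854


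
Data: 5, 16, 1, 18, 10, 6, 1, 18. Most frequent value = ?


Frequencies: 1:2, 5:1, 6:1, 10:1, 16:1, 18:2
Max frequency = 2
Mode = 1, 18

Mode = 1, 18


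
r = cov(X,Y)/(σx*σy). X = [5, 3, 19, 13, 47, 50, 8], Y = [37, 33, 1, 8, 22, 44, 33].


Mean X = 20.7143, Mean Y = 25.4286
SD X = 18.257791, SD Y = 14.666357
Cov = 31.122449
r = 31.122449/(18.257791*14.666357) = 0.1162

r = 0.1162


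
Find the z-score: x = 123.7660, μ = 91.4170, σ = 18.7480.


z = (123.7660 - 91.4170)/18.7480
= 32.3490/18.7480
= 1.7255

z = 1.7255


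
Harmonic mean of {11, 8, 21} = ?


Sum of reciprocals = 1/11 + 1/8 + 1/21 = 0.263528
HM = 3/0.263528 = 11.3840

HM = 11.3840


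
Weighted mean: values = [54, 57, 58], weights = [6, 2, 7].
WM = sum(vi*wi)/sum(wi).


Numerator = 54*6 + 57*2 + 58*7 = 844
Denominator = 6 + 2 + 7 = 15
WM = 844/15 = 56.2667

WM = 56.2667


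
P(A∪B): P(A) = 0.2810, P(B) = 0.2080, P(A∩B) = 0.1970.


P(A∪B) = 0.2810 + 0.2080 - 0.1970
= 0.4890 - 0.1970
= 0.2920

P(A∪B) = 0.2920


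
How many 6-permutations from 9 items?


P(9,6) = 9!/3!
= 362880/6
= 60480

P(9,6) = 60480


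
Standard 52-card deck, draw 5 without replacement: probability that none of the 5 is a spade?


P(no spades) = (39/52) × (38/51) × (37/50) × (36/49) × (35/48)
= 0.2215

P = 0.2215


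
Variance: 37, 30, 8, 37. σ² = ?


Mean = 28.0000
Squared deviations: 81.0000, 4.0000, 400.0000, 81.0000
Sum = 566.0000
Variance = 566.0000/4 = 141.5000

Variance = 141.5000


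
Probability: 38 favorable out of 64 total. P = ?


P = 38/64 = 0.5938

P = 0.5938


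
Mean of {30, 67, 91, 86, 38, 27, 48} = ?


Sum = 30 + 67 + 91 + 86 + 38 + 27 + 48 = 387
n = 7
Mean = 387/7 = 55.2857

Mean = 55.2857


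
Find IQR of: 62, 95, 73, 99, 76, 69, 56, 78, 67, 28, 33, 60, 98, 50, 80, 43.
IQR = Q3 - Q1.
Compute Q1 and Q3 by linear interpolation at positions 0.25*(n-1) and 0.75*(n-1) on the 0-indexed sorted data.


Sorted: 28, 33, 43, 50, 56, 60, 62, 67, 69, 73, 76, 78, 80, 95, 98, 99
Q1 (25th %ile) = 54.5000
Q3 (75th %ile) = 78.5000
IQR = 78.5000 - 54.5000 = 24.0000

IQR = 24.0000


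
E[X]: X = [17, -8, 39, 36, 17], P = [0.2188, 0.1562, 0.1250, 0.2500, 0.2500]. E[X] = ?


E[X] = 17*0.2188 - 8*0.1562 + 39*0.1250 + 36*0.2500 + 17*0.2500
= 3.7196 - 1.2496 + 4.8750 + 9.0000 + 4.2500
= 20.5950

E[X] = 20.5950


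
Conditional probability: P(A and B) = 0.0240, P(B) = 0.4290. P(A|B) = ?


P(A|B) = 0.0240/0.4290 = 0.0559

P(A|B) = 0.0559


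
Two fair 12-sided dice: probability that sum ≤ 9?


Total outcomes = 12×12 = 144
Favorable (sum ≤ 9): 36
P = 36/144 = 0.2500

P = 0.2500


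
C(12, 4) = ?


C(12,4) = 12!/(4! × 8!)
= 479001600/(24 × 40320)
= 495

C(12,4) = 495


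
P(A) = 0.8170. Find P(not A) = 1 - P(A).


P(not A) = 1 - 0.8170 = 0.1830

P(not A) = 0.1830


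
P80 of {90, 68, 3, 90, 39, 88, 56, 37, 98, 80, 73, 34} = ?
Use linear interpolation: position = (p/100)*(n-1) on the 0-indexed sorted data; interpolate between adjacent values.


Sorted: 3, 34, 37, 39, 56, 68, 73, 80, 88, 90, 90, 98
n = 12
Index = 80/100 * 11 = 8.8000
Lower = data[8] = 88, Upper = data[9] = 90
P80 = 88 + 0.8000*(2) = 89.6000

P80 = 89.6000


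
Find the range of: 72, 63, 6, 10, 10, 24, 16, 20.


Max = 72, Min = 6
Range = 72 - 6 = 66

Range = 66


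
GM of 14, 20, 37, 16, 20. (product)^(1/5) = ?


Product = 14 × 20 × 37 × 16 × 20 = 3315200
GM = 3315200^(1/5) = 20.1420

GM = 20.1420


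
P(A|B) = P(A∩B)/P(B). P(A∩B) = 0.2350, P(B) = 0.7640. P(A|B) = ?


P(A|B) = 0.2350/0.7640 = 0.3076

P(A|B) = 0.3076


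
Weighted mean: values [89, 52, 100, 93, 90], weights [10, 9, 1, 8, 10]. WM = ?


Numerator = 89*10 + 52*9 + 100*1 + 93*8 + 90*10 = 3102
Denominator = 10 + 9 + 1 + 8 + 10 = 38
WM = 3102/38 = 81.6316

WM = 81.6316


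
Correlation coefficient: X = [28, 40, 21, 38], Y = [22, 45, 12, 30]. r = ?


Mean X = 31.7500, Mean Y = 27.2500
SD X = 7.693341, SD Y = 12.070108
Cov = 86.812500
r = 86.812500/(7.693341*12.070108) = 0.9349

r = 0.9349


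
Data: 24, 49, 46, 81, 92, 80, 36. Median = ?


Sorted: 24, 36, 46, 49, 80, 81, 92
n = 7 (odd)
Middle value = 49

Median = 49


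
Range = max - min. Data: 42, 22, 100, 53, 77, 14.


Max = 100, Min = 14
Range = 100 - 14 = 86

Range = 86


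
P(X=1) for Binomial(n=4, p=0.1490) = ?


C(4,1) = 4
p^1 = 0.149000
(1-p)^3 = 0.616295
P = 4 * 0.149000 * 0.616295 = 0.3673

P(X=1) = 0.3673


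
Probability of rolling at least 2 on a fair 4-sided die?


Favorable outcomes (roll ≥ 2): 3
Total outcomes = 4
P = 3/4 = 0.7500

P = 0.7500


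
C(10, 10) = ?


C(10,10) = 10!/(10! × 0!)
= 3628800/(3628800 × 1)
= 1

C(10,10) = 1


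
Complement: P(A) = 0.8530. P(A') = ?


P(not A) = 1 - 0.8530 = 0.1470

P(not A) = 0.1470


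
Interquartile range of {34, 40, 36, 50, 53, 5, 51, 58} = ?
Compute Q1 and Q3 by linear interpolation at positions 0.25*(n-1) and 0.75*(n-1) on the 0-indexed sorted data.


Sorted: 5, 34, 36, 40, 50, 51, 53, 58
Q1 (25th %ile) = 35.5000
Q3 (75th %ile) = 51.5000
IQR = 51.5000 - 35.5000 = 16.0000

IQR = 16.0000


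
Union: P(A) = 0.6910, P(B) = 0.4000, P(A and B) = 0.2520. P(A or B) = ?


P(A∪B) = 0.6910 + 0.4000 - 0.2520
= 1.0910 - 0.2520
= 0.8390

P(A∪B) = 0.8390


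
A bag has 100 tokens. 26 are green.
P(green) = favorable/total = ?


P = 26/100 = 0.2600

P = 0.2600


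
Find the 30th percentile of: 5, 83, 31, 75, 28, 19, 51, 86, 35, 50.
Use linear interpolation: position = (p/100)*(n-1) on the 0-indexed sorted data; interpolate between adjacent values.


Sorted: 5, 19, 28, 31, 35, 50, 51, 75, 83, 86
n = 10
Index = 30/100 * 9 = 2.7000
Lower = data[2] = 28, Upper = data[3] = 31
P30 = 28 + 0.7000*(3) = 30.1000

P30 = 30.1000


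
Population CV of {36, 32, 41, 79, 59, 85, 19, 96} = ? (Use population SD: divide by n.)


Mean = 55.8750
SD = 26.3365
CV = (26.3365/55.8750)*100 = 47.1346%

CV = 47.1346%


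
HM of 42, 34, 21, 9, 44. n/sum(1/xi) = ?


Sum of reciprocals = 1/42 + 1/34 + 1/21 + 1/9 + 1/44 = 0.234679
HM = 5/0.234679 = 21.3057

HM = 21.3057


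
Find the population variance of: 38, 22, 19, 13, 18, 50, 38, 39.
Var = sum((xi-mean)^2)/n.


Mean = 29.6250
Squared deviations: 70.1406, 58.1406, 112.8906, 276.3906, 135.1406, 415.1406, 70.1406, 87.8906
Sum = 1225.8750
Variance = 1225.8750/8 = 153.2344

Variance = 153.2344


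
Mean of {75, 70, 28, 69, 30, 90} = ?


Sum = 75 + 70 + 28 + 69 + 30 + 90 = 362
n = 6
Mean = 362/6 = 60.3333

Mean = 60.3333


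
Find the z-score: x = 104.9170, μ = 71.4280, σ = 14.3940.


z = (104.9170 - 71.4280)/14.3940
= 33.4890/14.3940
= 2.3266

z = 2.3266


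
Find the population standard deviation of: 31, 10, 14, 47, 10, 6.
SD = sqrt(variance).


Mean = 19.6667
Variance = 213.5556
SD = sqrt(213.5556) = 14.6135

SD = 14.6135


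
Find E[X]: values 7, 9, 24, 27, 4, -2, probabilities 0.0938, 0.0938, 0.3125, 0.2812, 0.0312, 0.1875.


E[X] = 7*0.0938 + 9*0.0938 + 24*0.3125 + 27*0.2812 + 4*0.0312 - 2*0.1875
= 0.6566 + 0.8442 + 7.5000 + 7.5924 + 0.1248 - 0.3750
= 16.3430

E[X] = 16.3430


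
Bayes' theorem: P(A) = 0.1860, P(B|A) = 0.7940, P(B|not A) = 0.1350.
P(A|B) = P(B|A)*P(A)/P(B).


P(B) = P(B|A)*P(A) + P(B|A')*P(A')
= 0.7940*0.1860 + 0.1350*0.8140
= 0.147684 + 0.109890 = 0.257574
P(A|B) = 0.147684/0.257574 = 0.5734

P(A|B) = 0.5734


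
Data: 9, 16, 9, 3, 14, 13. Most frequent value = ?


Frequencies: 3:1, 9:2, 13:1, 14:1, 16:1
Max frequency = 2
Mode = 9

Mode = 9


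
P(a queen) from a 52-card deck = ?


4 queens in 52 cards
P = 4/52 = 0.0769

P = 0.0769


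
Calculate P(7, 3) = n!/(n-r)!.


P(7,3) = 7!/4!
= 5040/24
= 210

P(7,3) = 210


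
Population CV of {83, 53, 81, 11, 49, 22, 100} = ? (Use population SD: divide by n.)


Mean = 57.0000
SD = 30.5240
CV = (30.5240/57.0000)*100 = 53.5509%

CV = 53.5509%


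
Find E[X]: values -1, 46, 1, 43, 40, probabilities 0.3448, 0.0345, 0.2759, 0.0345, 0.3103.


E[X] = -1*0.3448 + 46*0.0345 + 1*0.2759 + 43*0.0345 + 40*0.3103
= -0.3448 + 1.5870 + 0.2759 + 1.4835 + 12.4120
= 15.4136

E[X] = 15.4136


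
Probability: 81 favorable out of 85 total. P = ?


P = 81/85 = 0.9529

P = 0.9529


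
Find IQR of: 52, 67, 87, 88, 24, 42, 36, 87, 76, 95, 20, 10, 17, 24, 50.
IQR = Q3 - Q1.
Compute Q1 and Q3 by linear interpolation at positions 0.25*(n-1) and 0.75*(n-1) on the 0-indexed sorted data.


Sorted: 10, 17, 20, 24, 24, 36, 42, 50, 52, 67, 76, 87, 87, 88, 95
Q1 (25th %ile) = 24.0000
Q3 (75th %ile) = 81.5000
IQR = 81.5000 - 24.0000 = 57.5000

IQR = 57.5000


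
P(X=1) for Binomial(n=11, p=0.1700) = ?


C(11,1) = 11
p^1 = 0.170000
(1-p)^10 = 0.155160
P = 11 * 0.170000 * 0.155160 = 0.2901

P(X=1) = 0.2901


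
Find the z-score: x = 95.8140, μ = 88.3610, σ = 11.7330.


z = (95.8140 - 88.3610)/11.7330
= 7.4530/11.7330
= 0.6352

z = 0.6352


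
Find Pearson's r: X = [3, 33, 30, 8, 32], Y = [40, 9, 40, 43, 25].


Mean X = 21.2000, Mean Y = 31.4000
SD X = 12.952220, SD Y = 12.846789
Cov = -113.480000
r = -113.480000/(12.952220*12.846789) = -0.6820

r = -0.6820


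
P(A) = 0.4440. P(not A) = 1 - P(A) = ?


P(not A) = 1 - 0.4440 = 0.5560

P(not A) = 0.5560


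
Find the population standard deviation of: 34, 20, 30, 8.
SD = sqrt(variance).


Mean = 23.0000
Variance = 101.0000
SD = sqrt(101.0000) = 10.0499

SD = 10.0499


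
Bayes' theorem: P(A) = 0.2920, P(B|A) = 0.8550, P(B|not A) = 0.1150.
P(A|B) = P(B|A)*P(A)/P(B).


P(B) = P(B|A)*P(A) + P(B|A')*P(A')
= 0.8550*0.2920 + 0.1150*0.7080
= 0.249660 + 0.081420 = 0.331080
P(A|B) = 0.249660/0.331080 = 0.7541

P(A|B) = 0.7541


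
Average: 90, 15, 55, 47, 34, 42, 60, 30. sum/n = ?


Sum = 90 + 15 + 55 + 47 + 34 + 42 + 60 + 30 = 373
n = 8
Mean = 373/8 = 46.6250

Mean = 46.6250


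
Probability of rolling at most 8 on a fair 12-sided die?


Favorable outcomes (roll ≤ 8): 8
Total outcomes = 12
P = 8/12 = 0.6667

P = 0.6667


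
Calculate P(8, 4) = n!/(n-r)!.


P(8,4) = 8!/4!
= 40320/24
= 1680

P(8,4) = 1680


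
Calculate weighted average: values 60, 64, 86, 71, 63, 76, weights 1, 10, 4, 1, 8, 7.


Numerator = 60*1 + 64*10 + 86*4 + 71*1 + 63*8 + 76*7 = 2151
Denominator = 1 + 10 + 4 + 1 + 8 + 7 = 31
WM = 2151/31 = 69.3871

WM = 69.3871


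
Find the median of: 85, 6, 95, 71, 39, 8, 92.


Sorted: 6, 8, 39, 71, 85, 92, 95
n = 7 (odd)
Middle value = 71

Median = 71


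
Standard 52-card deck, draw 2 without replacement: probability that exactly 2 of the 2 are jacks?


Hypergeometric: P(X=2) = C(4,2)·C(48,0) / C(52,2)
= 6 × 1 / 1326
= 6/1326 = 0.0045

P = 0.0045


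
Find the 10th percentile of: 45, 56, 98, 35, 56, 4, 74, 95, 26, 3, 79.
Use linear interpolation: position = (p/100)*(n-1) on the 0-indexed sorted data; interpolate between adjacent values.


Sorted: 3, 4, 26, 35, 45, 56, 56, 74, 79, 95, 98
n = 11
Index = 10/100 * 10 = 1.0000
Lower = data[1] = 4, Upper = data[2] = 26
P10 = 4 + 0*(22) = 4.0000

P10 = 4.0000


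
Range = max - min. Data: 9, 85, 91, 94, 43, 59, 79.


Max = 94, Min = 9
Range = 94 - 9 = 85

Range = 85


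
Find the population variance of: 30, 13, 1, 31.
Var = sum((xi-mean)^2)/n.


Mean = 18.7500
Squared deviations: 126.5625, 33.0625, 315.0625, 150.0625
Sum = 624.7500
Variance = 624.7500/4 = 156.1875

Variance = 156.1875


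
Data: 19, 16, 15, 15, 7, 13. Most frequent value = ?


Frequencies: 7:1, 13:1, 15:2, 16:1, 19:1
Max frequency = 2
Mode = 15

Mode = 15


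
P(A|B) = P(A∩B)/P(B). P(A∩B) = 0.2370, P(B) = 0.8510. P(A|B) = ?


P(A|B) = 0.2370/0.8510 = 0.2785

P(A|B) = 0.2785


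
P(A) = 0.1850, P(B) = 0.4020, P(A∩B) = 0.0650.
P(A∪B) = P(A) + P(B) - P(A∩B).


P(A∪B) = 0.1850 + 0.4020 - 0.0650
= 0.5870 - 0.0650
= 0.5220

P(A∪B) = 0.5220


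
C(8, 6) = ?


C(8,6) = 8!/(6! × 2!)
= 40320/(720 × 2)
= 28

C(8,6) = 28


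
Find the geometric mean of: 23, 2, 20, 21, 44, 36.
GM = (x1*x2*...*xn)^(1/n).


Product = 23 × 2 × 20 × 21 × 44 × 36 = 30602880
GM = 30602880^(1/6) = 17.6859

GM = 17.6859


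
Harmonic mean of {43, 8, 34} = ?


Sum of reciprocals = 1/43 + 1/8 + 1/34 = 0.177668
HM = 3/0.177668 = 16.8855

HM = 16.8855


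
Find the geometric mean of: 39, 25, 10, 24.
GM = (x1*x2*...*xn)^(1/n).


Product = 39 × 25 × 10 × 24 = 234000
GM = 234000^(1/4) = 21.9940

GM = 21.9940


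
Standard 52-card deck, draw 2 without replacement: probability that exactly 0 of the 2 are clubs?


Hypergeometric: P(X=0) = C(13,0)·C(39,2) / C(52,2)
= 1 × 741 / 1326
= 741/1326 = 0.5588

P = 0.5588


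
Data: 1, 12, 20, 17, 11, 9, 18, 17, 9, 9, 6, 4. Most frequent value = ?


Frequencies: 1:1, 4:1, 6:1, 9:3, 11:1, 12:1, 17:2, 18:1, 20:1
Max frequency = 3
Mode = 9

Mode = 9


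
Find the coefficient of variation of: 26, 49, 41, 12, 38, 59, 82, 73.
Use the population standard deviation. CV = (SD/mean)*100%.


Mean = 47.5000
SD = 21.8804
CV = (21.8804/47.5000)*100 = 46.0639%

CV = 46.0639%


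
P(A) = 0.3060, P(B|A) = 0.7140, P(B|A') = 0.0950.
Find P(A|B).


P(B) = P(B|A)*P(A) + P(B|A')*P(A')
= 0.7140*0.3060 + 0.0950*0.6940
= 0.218484 + 0.065930 = 0.284414
P(A|B) = 0.218484/0.284414 = 0.7682

P(A|B) = 0.7682


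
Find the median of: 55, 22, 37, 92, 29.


Sorted: 22, 29, 37, 55, 92
n = 5 (odd)
Middle value = 37

Median = 37


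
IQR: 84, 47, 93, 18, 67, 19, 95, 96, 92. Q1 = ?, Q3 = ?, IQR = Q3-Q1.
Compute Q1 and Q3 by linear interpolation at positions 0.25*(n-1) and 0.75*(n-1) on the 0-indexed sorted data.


Sorted: 18, 19, 47, 67, 84, 92, 93, 95, 96
Q1 (25th %ile) = 47.0000
Q3 (75th %ile) = 93.0000
IQR = 93.0000 - 47.0000 = 46.0000

IQR = 46.0000


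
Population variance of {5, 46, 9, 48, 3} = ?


Mean = 22.2000
Squared deviations: 295.8400, 566.4400, 174.2400, 665.6400, 368.6400
Sum = 2070.8000
Variance = 2070.8000/5 = 414.1600

Variance = 414.1600


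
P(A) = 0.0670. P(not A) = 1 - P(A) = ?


P(not A) = 1 - 0.0670 = 0.9330

P(not A) = 0.9330


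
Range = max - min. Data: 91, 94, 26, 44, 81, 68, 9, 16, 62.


Max = 94, Min = 9
Range = 94 - 9 = 85

Range = 85
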